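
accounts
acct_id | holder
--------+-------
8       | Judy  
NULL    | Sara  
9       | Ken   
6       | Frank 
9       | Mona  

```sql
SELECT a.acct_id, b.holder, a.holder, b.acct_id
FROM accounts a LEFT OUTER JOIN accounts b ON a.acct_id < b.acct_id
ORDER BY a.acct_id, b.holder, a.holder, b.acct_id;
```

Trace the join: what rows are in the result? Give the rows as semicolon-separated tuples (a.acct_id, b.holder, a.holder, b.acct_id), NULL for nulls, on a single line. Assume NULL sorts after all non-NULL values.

(6, Judy, Frank, 8); (6, Ken, Frank, 9); (6, Mona, Frank, 9); (8, Ken, Judy, 9); (8, Mona, Judy, 9); (9, NULL, Ken, NULL); (9, NULL, Mona, NULL); (NULL, NULL, Sara, NULL)

LEFT JOIN keeps every row from `accounts a`; unmatched rows get NULL for `accounts b`'s columns.
Matching on a.acct_id < b.acct_id. A NULL in a compared column never satisfies the condition.
Matched pairs: 5; unmatched a rows kept: 3.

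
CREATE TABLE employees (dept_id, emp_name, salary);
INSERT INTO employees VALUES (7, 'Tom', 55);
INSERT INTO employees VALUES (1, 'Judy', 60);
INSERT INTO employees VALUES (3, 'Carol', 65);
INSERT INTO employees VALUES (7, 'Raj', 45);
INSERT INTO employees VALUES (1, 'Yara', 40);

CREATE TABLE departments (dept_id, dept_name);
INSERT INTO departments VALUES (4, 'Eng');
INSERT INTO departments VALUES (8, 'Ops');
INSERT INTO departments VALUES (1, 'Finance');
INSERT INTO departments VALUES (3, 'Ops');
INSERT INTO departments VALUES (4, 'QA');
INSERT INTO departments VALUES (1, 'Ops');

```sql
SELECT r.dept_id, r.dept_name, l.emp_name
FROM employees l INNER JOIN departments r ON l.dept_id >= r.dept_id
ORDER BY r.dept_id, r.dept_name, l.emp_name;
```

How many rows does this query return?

INNER JOIN keeps only pairs where the ON condition holds.
Matching on l.dept_id >= r.dept_id.
- l[0] dept_id=7 → 5 match(es) in r → 5 row(s).
- l[1] dept_id=1 → 2 match(es) in r → 2 row(s).
- l[2] dept_id=3 → 3 match(es) in r → 3 row(s).
- l[3] dept_id=7 → 5 match(es) in r → 5 row(s).
- l[4] dept_id=1 → 2 match(es) in r → 2 row(s).
Total: 17 rows.

17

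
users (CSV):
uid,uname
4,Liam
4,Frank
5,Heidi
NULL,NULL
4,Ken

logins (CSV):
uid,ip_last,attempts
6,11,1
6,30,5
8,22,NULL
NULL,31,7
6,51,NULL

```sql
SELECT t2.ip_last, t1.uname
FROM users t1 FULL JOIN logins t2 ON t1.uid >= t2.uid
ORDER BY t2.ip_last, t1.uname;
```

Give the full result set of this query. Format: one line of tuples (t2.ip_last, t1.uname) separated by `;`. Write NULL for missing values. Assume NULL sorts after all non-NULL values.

(11, NULL); (22, NULL); (30, NULL); (31, NULL); (51, NULL); (NULL, Frank); (NULL, Heidi); (NULL, Ken); (NULL, Liam); (NULL, NULL)

FULL OUTER JOIN keeps every row from both sides; unmatched rows get NULL for the other side's columns.
Matching on t1.uid >= t2.uid. A NULL in a compared column never satisfies the condition.
Matched pairs: 0; unmatched t1 rows kept: 5; unmatched t2 rows kept: 5.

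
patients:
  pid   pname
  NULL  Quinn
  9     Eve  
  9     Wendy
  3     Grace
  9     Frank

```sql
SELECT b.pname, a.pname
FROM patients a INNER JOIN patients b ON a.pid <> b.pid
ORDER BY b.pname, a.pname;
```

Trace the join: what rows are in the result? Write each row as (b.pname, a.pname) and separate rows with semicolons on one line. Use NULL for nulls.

(Eve, Grace); (Frank, Grace); (Grace, Eve); (Grace, Frank); (Grace, Wendy); (Wendy, Grace)

INNER JOIN keeps only pairs where the ON condition holds.
Matching on a.pid <> b.pid. A NULL in a compared column never satisfies the condition.
- pid=NULL: no matching b row, dropped.
- pid=9: 1 matching b row(s), so 1 row(s) emitted.
- pid=9: 1 matching b row(s), so 1 row(s) emitted.
- pid=3: 3 matching b row(s), so 3 row(s) emitted.
- pid=9: 1 matching b row(s), so 1 row(s) emitted.
After projecting and ordering:
b.pname | a.pname
Eve | Grace
Frank | Grace
Grace | Eve
Grace | Frank
Grace | Wendy
Wendy | Grace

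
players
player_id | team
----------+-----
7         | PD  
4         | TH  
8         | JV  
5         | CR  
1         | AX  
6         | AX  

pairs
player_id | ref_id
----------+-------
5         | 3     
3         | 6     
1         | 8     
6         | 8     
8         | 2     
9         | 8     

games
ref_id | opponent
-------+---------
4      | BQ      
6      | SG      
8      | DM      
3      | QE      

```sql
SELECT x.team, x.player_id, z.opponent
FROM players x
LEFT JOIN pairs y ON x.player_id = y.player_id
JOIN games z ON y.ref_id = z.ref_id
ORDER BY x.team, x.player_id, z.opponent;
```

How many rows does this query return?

3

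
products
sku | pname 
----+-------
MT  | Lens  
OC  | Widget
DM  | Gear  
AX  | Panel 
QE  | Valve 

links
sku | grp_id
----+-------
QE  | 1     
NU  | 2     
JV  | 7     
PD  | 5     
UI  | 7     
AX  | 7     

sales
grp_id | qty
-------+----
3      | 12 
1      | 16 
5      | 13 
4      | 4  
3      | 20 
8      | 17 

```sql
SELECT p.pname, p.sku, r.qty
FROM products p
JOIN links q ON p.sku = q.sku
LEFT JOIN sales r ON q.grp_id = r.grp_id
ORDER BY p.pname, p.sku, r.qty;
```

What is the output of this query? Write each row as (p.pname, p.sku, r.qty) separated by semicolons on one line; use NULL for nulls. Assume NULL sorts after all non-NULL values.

Joins associate left-to-right: products INNER JOIN links on sku gives 2 intermediate row(s).
Then LEFT JOIN `sales r` on grp_id: each of those 2 rows is kept; rows whose q.grp_id has no match in r get NULL for r's columns.

(Panel, AX, NULL); (Valve, QE, 16)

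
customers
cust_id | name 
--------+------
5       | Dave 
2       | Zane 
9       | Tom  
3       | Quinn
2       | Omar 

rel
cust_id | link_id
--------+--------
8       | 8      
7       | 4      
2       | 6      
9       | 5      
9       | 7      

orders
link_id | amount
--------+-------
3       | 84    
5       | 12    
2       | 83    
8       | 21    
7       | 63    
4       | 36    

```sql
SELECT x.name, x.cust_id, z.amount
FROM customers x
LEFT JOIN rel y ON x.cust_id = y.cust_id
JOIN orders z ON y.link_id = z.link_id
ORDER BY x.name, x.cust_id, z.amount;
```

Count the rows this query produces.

Step 1 — x LEFT JOIN y on cust_id → 6 row(s).
Then INNER JOIN `orders z` on link_id: keep only rows whose y.link_id appears in z.
Result: 2 row(s).

2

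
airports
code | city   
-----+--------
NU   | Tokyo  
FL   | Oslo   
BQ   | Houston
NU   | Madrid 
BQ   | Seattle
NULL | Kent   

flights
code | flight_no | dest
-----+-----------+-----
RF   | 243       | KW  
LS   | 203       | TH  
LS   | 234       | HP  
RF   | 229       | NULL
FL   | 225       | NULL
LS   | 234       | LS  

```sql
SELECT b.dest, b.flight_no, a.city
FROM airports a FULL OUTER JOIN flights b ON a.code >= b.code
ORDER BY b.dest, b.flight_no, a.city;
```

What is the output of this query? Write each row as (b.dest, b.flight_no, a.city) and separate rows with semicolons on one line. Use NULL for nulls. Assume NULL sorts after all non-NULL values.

(HP, 234, Madrid); (HP, 234, Tokyo); (KW, 243, NULL); (LS, 234, Madrid); (LS, 234, Tokyo); (TH, 203, Madrid); (TH, 203, Tokyo); (NULL, 225, Madrid); (NULL, 225, Oslo); (NULL, 225, Tokyo); (NULL, 229, NULL); (NULL, NULL, Houston); (NULL, NULL, Kent); (NULL, NULL, Seattle)

FULL OUTER JOIN keeps every row from both sides; unmatched rows get NULL for the other side's columns.
Matching on a.code >= b.code. A NULL in a compared column never satisfies the condition.
- a[0] code=NU → 4 match(es) in b → 4 row(s).
- a[1] code=FL → 1 match(es) in b → 1 row(s).
- a[2] code=BQ → no match; kept with NULLs on the b side.
- a[3] code=NU → 4 match(es) in b → 4 row(s).
- a[4] code=BQ → no match; kept with NULLs on the b side.
- a[5] code=NULL → no match; kept with NULLs on the b side.
- 2 b row(s) had no a match → kept, a columns NULL.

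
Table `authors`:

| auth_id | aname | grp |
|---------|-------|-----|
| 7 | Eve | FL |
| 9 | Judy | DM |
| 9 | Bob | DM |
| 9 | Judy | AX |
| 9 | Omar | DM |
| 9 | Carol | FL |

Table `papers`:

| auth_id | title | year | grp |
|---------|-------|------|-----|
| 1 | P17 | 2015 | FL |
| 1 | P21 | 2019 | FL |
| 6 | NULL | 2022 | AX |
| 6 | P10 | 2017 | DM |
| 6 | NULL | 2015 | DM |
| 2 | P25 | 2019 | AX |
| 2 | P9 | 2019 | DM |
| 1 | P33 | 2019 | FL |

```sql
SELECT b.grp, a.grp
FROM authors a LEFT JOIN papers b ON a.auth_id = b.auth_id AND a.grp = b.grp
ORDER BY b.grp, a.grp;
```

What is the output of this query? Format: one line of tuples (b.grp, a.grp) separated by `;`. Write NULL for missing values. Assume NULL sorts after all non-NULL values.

(NULL, AX); (NULL, DM); (NULL, DM); (NULL, DM); (NULL, FL); (NULL, FL)

LEFT JOIN keeps every row from `authors`; unmatched rows get NULL for `papers`'s columns.
Matching on a.auth_id = b.auth_id AND a.grp = b.grp.
- a (auth_id=7, grp=FL) has no partner → padded with NULL.
- a (auth_id=9, grp=DM) has no partner → padded with NULL.
- a (auth_id=9, grp=DM) has no partner → padded with NULL.
- a (auth_id=9, grp=AX) has no partner → padded with NULL.
- a (auth_id=9, grp=DM) has no partner → padded with NULL.
- a (auth_id=9, grp=FL) has no partner → padded with NULL.
After projecting and ordering:
b.grp | a.grp
NULL | AX
NULL | DM
NULL | DM
NULL | DM
NULL | FL
NULL | FL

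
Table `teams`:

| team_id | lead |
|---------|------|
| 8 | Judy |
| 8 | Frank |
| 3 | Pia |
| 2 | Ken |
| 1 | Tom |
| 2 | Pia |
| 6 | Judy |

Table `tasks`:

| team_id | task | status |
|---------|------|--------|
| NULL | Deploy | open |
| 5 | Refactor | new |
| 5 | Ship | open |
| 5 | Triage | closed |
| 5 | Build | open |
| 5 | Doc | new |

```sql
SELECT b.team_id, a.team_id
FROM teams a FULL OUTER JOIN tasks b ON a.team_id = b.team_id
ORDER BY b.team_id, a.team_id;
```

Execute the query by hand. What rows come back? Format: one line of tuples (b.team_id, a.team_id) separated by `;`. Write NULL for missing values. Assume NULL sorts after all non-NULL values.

FULL OUTER JOIN keeps every row from both sides; unmatched rows get NULL for the other side's columns.
Matching on a.team_id = b.team_id. A NULL in a compared column never satisfies the condition.
- team_id=8: no b row matches, row kept with b columns NULL.
- team_id=8: no b row matches, row kept with b columns NULL.
- team_id=3: no b row matches, row kept with b columns NULL.
- team_id=2: no b row matches, row kept with b columns NULL.
- team_id=1: no b row matches, row kept with b columns NULL.
- team_id=2: no b row matches, row kept with b columns NULL.
- team_id=6: no b row matches, row kept with b columns NULL.
- 6 row(s) from b found no a partner → padded with NULL.

(5, NULL); (5, NULL); (5, NULL); (5, NULL); (5, NULL); (NULL, 1); (NULL, 2); (NULL, 2); (NULL, 3); (NULL, 6); (NULL, 8); (NULL, 8); (NULL, NULL)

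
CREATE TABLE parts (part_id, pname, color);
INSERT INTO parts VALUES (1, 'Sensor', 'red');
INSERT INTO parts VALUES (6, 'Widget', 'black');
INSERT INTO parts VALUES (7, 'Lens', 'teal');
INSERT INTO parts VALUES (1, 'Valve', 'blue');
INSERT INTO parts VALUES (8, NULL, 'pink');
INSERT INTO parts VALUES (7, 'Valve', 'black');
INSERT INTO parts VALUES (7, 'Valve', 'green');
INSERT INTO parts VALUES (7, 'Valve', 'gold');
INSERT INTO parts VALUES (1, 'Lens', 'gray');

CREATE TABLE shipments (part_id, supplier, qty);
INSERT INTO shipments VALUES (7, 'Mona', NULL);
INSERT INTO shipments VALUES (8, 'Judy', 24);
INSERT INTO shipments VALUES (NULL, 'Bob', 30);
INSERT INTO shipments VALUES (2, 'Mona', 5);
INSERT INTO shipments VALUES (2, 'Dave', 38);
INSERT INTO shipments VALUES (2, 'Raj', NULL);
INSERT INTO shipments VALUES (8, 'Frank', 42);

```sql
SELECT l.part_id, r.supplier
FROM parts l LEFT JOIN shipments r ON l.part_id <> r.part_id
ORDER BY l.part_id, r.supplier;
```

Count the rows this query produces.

48

LEFT JOIN keeps every row from `parts`; unmatched rows get NULL for `shipments`'s columns.
Matching on l.part_id <> r.part_id. A NULL in a compared column never satisfies the condition.
Matched pairs: 48; unmatched l rows kept: 0.
Total: 48 rows.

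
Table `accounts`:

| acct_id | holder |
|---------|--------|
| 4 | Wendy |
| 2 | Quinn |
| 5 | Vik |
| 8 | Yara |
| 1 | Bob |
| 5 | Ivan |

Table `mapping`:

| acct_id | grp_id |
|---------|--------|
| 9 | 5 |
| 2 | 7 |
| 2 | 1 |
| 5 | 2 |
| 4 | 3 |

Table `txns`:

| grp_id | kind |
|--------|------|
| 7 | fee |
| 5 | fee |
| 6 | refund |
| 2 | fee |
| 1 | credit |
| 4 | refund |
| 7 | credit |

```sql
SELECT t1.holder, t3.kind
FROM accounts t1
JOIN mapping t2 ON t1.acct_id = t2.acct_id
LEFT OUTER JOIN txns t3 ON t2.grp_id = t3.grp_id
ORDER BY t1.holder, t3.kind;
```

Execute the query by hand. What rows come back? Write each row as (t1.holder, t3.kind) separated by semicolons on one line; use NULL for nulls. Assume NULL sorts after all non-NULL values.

(Ivan, fee); (Quinn, credit); (Quinn, credit); (Quinn, fee); (Vik, fee); (Wendy, NULL)

Joins associate left-to-right: accounts INNER JOIN mapping on acct_id gives 5 intermediate row(s).
Then LEFT JOIN `txns t3` on grp_id: each of those 5 rows is kept; rows whose t2.grp_id has no match in t3 get NULL for t3's columns.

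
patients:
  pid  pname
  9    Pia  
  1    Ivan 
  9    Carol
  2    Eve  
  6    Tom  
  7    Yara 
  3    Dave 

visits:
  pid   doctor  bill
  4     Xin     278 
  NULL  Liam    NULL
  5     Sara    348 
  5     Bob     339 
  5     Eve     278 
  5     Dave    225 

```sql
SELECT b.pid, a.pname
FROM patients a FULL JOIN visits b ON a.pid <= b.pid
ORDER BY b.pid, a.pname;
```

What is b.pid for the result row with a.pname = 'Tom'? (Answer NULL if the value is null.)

NULL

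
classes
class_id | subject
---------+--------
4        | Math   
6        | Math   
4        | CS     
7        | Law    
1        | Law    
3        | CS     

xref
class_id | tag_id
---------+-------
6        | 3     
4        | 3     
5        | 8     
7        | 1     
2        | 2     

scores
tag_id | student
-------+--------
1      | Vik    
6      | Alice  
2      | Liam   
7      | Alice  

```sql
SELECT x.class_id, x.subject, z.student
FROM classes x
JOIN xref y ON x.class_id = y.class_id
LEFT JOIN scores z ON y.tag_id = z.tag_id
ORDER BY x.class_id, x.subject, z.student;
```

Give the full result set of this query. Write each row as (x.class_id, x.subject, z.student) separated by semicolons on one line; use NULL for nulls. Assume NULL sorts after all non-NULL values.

(4, CS, NULL); (4, Math, NULL); (6, Math, NULL); (7, Law, Vik)

Step 1 — x INNER JOIN y on class_id → 4 row(s).
Then LEFT JOIN `scores z` on tag_id: each of those 4 rows is kept; rows whose y.tag_id has no match in z get NULL for z's columns.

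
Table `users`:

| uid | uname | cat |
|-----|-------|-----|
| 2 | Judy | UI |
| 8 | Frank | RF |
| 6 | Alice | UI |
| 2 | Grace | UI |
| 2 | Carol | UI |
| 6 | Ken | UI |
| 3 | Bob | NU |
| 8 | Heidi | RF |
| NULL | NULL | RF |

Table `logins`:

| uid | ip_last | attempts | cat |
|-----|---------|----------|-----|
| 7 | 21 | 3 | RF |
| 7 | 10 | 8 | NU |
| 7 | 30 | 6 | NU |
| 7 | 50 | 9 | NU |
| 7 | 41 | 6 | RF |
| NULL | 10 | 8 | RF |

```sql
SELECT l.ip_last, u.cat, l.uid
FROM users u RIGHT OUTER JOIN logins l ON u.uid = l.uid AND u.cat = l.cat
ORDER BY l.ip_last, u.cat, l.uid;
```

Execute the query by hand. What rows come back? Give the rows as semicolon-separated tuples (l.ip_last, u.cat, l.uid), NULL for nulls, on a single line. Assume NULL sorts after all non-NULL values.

RIGHT JOIN keeps every row from `logins`; unmatched rows get NULL for `users`'s columns.
Matching on u.uid = l.uid AND u.cat = l.cat. A NULL in a compared column never satisfies the condition.
- u[0] uid=2, cat=UI → no match.
- u[1] uid=8, cat=RF → no match.
- u[2] uid=6, cat=UI → no match.
- u[3] uid=2, cat=UI → no match.
- u[4] uid=2, cat=UI → no match.
- u[5] uid=6, cat=UI → no match.
- u[6] uid=3, cat=NU → no match.
- u[7] uid=8, cat=RF → no match.
- u[8] uid=NULL, cat=RF → no match.
- plus 6 unmatched l row(s), each kept with NULL u columns.
After projecting and ordering:
l.ip_last | u.cat | l.uid
10 | NULL | 7
10 | NULL | NULL
21 | NULL | 7
30 | NULL | 7
41 | NULL | 7
50 | NULL | 7

(10, NULL, 7); (10, NULL, NULL); (21, NULL, 7); (30, NULL, 7); (41, NULL, 7); (50, NULL, 7)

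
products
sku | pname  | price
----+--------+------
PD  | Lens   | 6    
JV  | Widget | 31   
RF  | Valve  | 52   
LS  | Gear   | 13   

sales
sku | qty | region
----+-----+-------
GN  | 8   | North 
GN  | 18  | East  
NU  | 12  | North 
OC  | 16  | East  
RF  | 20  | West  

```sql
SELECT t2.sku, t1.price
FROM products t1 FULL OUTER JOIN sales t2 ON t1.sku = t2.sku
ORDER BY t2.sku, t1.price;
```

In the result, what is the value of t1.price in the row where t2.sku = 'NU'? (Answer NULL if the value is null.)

NULL

FULL OUTER JOIN keeps every row from both sides; unmatched rows get NULL for the other side's columns.
Matching on t1.sku = t2.sku.
- sku=PD: no t2 row matches, row kept with t2 columns NULL.
- sku=JV: no t2 row matches, row kept with t2 columns NULL.
- sku=RF: 1 matching t2 row(s), so 1 row(s) emitted.
- sku=LS: no t2 row matches, row kept with t2 columns NULL.
- 4 t2 row(s) had no t1 match → kept, t1 columns NULL.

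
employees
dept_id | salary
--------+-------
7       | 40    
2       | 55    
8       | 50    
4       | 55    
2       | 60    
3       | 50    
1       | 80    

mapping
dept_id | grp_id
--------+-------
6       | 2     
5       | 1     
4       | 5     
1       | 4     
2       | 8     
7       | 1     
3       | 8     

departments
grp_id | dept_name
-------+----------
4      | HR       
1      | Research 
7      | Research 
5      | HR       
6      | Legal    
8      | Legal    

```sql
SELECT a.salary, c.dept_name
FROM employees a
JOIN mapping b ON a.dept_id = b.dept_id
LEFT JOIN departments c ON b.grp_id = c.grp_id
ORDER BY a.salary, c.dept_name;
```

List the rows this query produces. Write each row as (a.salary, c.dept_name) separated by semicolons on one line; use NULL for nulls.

(40, Research); (50, Legal); (55, HR); (55, Legal); (60, Legal); (80, HR)

Evaluate left to right. First `employees a INNER JOIN mapping b` on dept_id: 6 row(s).
Then LEFT JOIN `departments c` on grp_id: each of those 6 rows is kept; rows whose b.grp_id has no match in c get NULL for c's columns.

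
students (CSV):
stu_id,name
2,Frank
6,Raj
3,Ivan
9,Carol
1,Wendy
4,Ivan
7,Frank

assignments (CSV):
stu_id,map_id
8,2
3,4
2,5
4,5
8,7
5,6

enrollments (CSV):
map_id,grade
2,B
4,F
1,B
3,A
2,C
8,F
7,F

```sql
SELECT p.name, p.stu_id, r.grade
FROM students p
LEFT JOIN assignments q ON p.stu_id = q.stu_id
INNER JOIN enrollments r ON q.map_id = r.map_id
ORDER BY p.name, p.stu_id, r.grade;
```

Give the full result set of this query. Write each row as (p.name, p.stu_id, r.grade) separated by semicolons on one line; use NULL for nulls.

(Ivan, 3, F)

Step 1 — p LEFT JOIN q on stu_id → 7 row(s).
Then INNER JOIN `enrollments r` on map_id: keep only rows whose q.map_id appears in r.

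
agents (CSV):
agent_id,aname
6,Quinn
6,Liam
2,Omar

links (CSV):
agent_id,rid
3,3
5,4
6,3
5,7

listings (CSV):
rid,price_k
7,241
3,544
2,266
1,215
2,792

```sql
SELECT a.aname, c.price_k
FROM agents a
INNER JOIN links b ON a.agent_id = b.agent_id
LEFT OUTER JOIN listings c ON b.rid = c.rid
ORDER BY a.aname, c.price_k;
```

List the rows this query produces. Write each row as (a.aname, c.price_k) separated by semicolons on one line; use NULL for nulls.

(Liam, 544); (Quinn, 544)

Joins associate left-to-right: agents INNER JOIN links on agent_id gives 2 intermediate row(s).
Then LEFT JOIN `listings c` on rid: each of those 2 rows is kept; rows whose b.rid has no match in c get NULL for c's columns.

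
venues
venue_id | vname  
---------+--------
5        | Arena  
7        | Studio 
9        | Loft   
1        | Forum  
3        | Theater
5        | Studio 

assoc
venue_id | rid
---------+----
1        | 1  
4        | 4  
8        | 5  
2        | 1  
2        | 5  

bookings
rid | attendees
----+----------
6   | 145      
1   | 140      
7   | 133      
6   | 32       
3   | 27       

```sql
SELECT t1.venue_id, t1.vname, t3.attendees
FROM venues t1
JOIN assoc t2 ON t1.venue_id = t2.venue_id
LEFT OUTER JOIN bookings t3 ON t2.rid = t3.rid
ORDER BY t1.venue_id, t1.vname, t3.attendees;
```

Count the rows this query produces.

1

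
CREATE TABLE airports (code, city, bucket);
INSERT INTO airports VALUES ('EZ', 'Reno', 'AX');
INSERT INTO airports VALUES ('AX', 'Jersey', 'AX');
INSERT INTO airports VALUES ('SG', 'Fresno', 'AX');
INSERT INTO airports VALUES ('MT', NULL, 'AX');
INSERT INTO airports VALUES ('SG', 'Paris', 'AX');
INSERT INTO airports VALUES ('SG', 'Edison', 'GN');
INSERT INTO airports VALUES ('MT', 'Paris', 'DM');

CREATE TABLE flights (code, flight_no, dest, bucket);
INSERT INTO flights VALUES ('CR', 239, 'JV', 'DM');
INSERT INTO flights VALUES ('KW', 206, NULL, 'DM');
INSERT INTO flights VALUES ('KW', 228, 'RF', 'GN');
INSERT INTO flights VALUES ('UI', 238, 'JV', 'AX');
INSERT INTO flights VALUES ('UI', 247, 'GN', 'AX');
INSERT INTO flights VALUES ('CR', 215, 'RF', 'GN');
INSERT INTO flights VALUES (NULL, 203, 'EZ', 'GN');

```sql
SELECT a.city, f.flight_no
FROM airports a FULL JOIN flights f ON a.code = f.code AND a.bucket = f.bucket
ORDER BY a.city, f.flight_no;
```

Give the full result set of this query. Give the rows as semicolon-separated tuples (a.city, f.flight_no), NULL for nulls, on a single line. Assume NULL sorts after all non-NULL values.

FULL OUTER JOIN keeps every row from both sides; unmatched rows get NULL for the other side's columns.
Matching on a.code = f.code AND a.bucket = f.bucket. A NULL in a compared column never satisfies the condition.
- code=EZ, bucket=AX: no f row matches, row kept with f columns NULL.
- code=AX, bucket=AX: no f row matches, row kept with f columns NULL.
- code=SG, bucket=AX: no f row matches, row kept with f columns NULL.
- code=MT, bucket=AX: no f row matches, row kept with f columns NULL.
- code=SG, bucket=AX: no f row matches, row kept with f columns NULL.
- code=SG, bucket=GN: no f row matches, row kept with f columns NULL.
- code=MT, bucket=DM: no f row matches, row kept with f columns NULL.
- 7 f row(s) had no a match → kept, a columns NULL.

(Edison, NULL); (Fresno, NULL); (Jersey, NULL); (Paris, NULL); (Paris, NULL); (Reno, NULL); (NULL, 203); (NULL, 206); (NULL, 215); (NULL, 228); (NULL, 238); (NULL, 239); (NULL, 247); (NULL, NULL)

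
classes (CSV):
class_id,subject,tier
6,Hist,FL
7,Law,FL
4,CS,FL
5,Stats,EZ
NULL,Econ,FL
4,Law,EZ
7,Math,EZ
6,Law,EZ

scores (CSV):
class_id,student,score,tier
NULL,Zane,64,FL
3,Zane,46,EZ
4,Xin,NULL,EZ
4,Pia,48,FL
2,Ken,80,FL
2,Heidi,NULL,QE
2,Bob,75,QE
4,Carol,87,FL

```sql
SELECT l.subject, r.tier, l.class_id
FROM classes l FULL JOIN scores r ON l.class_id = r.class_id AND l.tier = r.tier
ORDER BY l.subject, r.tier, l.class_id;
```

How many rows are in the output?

14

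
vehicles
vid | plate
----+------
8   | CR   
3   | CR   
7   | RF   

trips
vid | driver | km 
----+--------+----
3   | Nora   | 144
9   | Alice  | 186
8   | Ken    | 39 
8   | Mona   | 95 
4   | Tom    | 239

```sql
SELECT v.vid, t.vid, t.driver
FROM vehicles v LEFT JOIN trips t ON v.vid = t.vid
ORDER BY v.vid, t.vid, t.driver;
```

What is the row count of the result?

LEFT JOIN keeps every row from `vehicles`; unmatched rows get NULL for `trips`'s columns.
Matching on v.vid = t.vid.
- v[0] vid=8 → 2 match(es) in t → 2 row(s).
- v[1] vid=3 → 1 match(es) in t → 1 row(s).
- v[2] vid=7 → no match; kept with NULLs on the t side.
Total: 3 matched + 1 padded = 4 rows.

4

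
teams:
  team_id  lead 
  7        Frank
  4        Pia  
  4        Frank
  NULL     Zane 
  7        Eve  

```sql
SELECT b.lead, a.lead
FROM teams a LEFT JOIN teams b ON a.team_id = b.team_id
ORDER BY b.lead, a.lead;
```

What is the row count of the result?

9

LEFT JOIN keeps every row from `teams a`; unmatched rows get NULL for `teams b`'s columns.
Matching on a.team_id = b.team_id. A NULL in a compared column never satisfies the condition.
- a row (team_id=7): matches 2 b row(s) → 2 output row(s).
- a row (team_id=4): matches 2 b row(s) → 2 output row(s).
- a row (team_id=4): matches 2 b row(s) → 2 output row(s).
- a row (team_id=NULL): no match → kept, b columns NULL.
- a row (team_id=7): matches 2 b row(s) → 2 output row(s).
Total: 8 matched + 1 padded = 9 rows.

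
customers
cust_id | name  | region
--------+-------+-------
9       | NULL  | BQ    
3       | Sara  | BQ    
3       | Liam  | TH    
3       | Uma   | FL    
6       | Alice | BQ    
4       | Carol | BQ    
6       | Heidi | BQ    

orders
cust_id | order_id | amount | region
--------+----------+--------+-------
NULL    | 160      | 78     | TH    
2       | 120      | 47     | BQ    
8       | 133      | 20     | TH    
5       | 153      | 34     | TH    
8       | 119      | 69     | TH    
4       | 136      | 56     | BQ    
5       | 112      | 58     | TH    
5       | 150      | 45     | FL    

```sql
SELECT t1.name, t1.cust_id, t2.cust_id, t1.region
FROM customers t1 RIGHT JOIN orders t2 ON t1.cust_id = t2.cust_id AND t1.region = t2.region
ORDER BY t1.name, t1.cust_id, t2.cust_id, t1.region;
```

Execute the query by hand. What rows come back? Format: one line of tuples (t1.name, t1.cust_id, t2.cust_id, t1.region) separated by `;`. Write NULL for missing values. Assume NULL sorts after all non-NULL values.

(Carol, 4, 4, BQ); (NULL, NULL, 2, NULL); (NULL, NULL, 5, NULL); (NULL, NULL, 5, NULL); (NULL, NULL, 5, NULL); (NULL, NULL, 8, NULL); (NULL, NULL, 8, NULL); (NULL, NULL, NULL, NULL)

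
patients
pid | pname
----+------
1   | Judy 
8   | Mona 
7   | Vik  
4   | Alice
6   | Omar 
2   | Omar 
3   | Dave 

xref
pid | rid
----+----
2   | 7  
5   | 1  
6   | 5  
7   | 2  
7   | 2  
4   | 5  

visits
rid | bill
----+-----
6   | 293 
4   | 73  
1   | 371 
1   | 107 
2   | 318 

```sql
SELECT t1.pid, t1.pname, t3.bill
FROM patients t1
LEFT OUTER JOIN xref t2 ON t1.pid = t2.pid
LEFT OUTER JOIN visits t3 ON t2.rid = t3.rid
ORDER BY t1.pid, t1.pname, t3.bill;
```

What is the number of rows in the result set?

8

Step 1 — t1 LEFT JOIN t2 on pid → 8 row(s).
Then LEFT JOIN `visits t3` on rid: each of those 8 rows is kept; rows whose t2.rid has no match in t3 get NULL for t3's columns.
Result: 8 row(s).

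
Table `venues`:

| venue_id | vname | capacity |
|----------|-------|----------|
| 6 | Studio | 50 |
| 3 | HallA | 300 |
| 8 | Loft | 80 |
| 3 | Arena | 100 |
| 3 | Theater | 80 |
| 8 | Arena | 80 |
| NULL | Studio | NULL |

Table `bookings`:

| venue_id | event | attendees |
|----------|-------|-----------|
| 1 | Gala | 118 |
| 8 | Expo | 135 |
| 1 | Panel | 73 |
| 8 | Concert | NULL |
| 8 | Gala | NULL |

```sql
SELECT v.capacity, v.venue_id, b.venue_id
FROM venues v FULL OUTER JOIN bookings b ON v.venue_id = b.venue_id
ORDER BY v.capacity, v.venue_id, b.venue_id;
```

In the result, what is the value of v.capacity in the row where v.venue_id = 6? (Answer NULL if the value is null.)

50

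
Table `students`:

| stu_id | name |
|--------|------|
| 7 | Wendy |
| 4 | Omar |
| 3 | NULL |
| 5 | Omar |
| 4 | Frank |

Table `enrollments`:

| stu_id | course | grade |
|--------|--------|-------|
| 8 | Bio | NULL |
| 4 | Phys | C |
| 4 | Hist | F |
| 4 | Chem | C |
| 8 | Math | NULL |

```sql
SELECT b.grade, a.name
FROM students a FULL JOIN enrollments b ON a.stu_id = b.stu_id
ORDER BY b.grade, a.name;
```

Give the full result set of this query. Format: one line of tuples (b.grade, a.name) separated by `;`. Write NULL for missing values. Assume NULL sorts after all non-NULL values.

FULL OUTER JOIN keeps every row from both sides; unmatched rows get NULL for the other side's columns.
Matching on a.stu_id = b.stu_id.
Matched pairs: 6; unmatched a rows kept: 3; unmatched b rows kept: 2.

(C, Frank); (C, Frank); (C, Omar); (C, Omar); (F, Frank); (F, Omar); (NULL, Omar); (NULL, Wendy); (NULL, NULL); (NULL, NULL); (NULL, NULL)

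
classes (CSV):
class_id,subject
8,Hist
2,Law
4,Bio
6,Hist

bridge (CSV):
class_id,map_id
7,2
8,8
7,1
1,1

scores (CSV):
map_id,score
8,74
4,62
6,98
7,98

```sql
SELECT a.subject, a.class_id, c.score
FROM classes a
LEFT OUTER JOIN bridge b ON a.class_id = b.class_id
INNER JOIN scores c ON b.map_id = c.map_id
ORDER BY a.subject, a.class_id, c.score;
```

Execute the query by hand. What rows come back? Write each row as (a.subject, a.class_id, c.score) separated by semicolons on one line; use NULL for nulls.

(Hist, 8, 74)

Evaluate left to right. First `classes a LEFT JOIN bridge b` on class_id: 4 row(s).
Then INNER JOIN `scores c` on map_id: keep only rows whose b.map_id appears in c.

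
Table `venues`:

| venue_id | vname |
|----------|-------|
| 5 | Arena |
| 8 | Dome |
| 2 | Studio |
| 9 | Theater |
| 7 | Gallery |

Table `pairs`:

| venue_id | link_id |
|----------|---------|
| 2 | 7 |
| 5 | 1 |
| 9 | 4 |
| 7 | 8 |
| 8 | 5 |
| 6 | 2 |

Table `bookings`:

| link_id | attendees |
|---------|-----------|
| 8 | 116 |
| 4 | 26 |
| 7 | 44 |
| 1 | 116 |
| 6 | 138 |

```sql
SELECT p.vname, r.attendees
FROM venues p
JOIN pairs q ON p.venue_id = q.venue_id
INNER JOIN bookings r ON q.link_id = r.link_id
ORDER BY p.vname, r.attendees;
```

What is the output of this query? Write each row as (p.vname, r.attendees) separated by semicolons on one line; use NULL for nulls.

(Arena, 116); (Gallery, 116); (Studio, 44); (Theater, 26)

Evaluate left to right. First `venues p INNER JOIN pairs q` on venue_id: 5 row(s).
Then INNER JOIN `bookings r` on link_id: keep only rows whose q.link_id appears in r.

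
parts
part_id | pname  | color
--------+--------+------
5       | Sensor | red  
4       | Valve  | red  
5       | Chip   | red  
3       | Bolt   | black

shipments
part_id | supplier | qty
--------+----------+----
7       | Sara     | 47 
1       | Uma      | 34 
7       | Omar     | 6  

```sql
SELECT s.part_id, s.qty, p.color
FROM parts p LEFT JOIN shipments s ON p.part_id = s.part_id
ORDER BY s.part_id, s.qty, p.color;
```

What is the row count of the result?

4

LEFT JOIN keeps every row from `parts`; unmatched rows get NULL for `shipments`'s columns.
Matching on p.part_id = s.part_id.
- p[0] part_id=5 → no match; kept with NULLs on the s side.
- p[1] part_id=4 → no match; kept with NULLs on the s side.
- p[2] part_id=5 → no match; kept with NULLs on the s side.
- p[3] part_id=3 → no match; kept with NULLs on the s side.
Total: 0 matched + 4 padded = 4 rows.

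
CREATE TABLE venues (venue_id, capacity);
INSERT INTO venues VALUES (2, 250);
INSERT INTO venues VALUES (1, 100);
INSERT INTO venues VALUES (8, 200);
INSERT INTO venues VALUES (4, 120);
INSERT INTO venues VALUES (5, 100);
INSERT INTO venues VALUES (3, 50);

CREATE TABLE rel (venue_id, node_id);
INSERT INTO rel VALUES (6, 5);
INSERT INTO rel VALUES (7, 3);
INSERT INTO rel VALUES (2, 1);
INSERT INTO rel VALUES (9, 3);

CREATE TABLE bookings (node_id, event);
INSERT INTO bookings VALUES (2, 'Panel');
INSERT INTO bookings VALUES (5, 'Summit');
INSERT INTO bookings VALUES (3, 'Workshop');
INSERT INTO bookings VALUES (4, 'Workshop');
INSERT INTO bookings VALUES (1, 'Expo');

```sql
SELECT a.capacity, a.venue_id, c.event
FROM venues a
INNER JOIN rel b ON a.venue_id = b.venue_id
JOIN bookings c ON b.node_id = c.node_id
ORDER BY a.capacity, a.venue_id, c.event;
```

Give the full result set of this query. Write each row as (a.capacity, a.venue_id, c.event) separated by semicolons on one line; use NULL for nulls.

Evaluate left to right. First `venues a INNER JOIN rel b` on venue_id: 1 row(s).
Then INNER JOIN `bookings c` on node_id: keep only rows whose b.node_id appears in c.

(250, 2, Expo)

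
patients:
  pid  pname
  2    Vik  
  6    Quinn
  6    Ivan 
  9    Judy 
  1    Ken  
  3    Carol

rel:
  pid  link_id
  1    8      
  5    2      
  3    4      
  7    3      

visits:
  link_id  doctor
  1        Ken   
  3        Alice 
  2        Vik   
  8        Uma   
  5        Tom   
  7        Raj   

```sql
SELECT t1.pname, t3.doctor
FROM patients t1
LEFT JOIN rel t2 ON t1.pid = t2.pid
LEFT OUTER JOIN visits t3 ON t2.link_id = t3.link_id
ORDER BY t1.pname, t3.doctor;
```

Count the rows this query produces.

6

Step 1 — t1 LEFT JOIN t2 on pid → 6 row(s).
Then LEFT JOIN `visits t3` on link_id: each of those 6 rows is kept; rows whose t2.link_id has no match in t3 get NULL for t3's columns.
Result: 6 row(s).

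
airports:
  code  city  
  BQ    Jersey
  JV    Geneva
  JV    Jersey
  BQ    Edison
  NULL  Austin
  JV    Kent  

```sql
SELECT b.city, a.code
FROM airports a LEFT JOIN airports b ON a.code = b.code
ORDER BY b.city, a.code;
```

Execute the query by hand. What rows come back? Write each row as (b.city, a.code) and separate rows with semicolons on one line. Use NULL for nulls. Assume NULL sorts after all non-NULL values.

(Edison, BQ); (Edison, BQ); (Geneva, JV); (Geneva, JV); (Geneva, JV); (Jersey, BQ); (Jersey, BQ); (Jersey, JV); (Jersey, JV); (Jersey, JV); (Kent, JV); (Kent, JV); (Kent, JV); (NULL, NULL)

LEFT JOIN keeps every row from `airports a`; unmatched rows get NULL for `airports b`'s columns.
Matching on a.code = b.code. A NULL in a compared column never satisfies the condition.
- a[0] code=BQ → 2 match(es) in b → 2 row(s).
- a[1] code=JV → 3 match(es) in b → 3 row(s).
- a[2] code=JV → 3 match(es) in b → 3 row(s).
- a[3] code=BQ → 2 match(es) in b → 2 row(s).
- a[4] code=NULL → no match; kept with NULLs on the b side.
- a[5] code=JV → 3 match(es) in b → 3 row(s).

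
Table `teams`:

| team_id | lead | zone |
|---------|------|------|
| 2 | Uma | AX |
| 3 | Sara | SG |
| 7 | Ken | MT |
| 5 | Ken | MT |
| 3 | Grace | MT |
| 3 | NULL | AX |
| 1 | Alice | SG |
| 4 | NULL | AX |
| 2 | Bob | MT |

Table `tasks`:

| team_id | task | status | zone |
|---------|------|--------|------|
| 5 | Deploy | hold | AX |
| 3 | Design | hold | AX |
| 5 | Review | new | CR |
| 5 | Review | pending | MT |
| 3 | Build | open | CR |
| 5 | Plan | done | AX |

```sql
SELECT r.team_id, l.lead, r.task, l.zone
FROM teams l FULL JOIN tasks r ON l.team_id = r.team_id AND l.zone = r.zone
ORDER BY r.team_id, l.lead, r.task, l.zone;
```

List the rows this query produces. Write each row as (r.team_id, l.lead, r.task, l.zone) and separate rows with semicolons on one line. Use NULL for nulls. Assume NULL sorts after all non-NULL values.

(3, NULL, Build, NULL); (3, NULL, Design, AX); (5, Ken, Review, MT); (5, NULL, Deploy, NULL); (5, NULL, Plan, NULL); (5, NULL, Review, NULL); (NULL, Alice, NULL, SG); (NULL, Bob, NULL, MT); (NULL, Grace, NULL, MT); (NULL, Ken, NULL, MT); (NULL, Sara, NULL, SG); (NULL, Uma, NULL, AX); (NULL, NULL, NULL, AX)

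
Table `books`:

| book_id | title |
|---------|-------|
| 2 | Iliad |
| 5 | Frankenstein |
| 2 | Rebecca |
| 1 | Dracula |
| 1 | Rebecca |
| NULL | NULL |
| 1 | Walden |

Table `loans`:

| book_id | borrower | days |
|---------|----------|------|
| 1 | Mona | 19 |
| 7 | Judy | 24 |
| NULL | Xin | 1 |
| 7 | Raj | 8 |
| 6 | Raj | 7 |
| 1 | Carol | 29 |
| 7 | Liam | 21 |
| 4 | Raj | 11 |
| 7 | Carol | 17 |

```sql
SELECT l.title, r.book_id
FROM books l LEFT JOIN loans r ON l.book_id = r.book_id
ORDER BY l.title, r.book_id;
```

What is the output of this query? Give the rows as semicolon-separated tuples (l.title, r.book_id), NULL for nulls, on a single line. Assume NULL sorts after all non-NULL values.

LEFT JOIN keeps every row from `books`; unmatched rows get NULL for `loans`'s columns.
Matching on l.book_id = r.book_id. A NULL in a compared column never satisfies the condition.
- l (book_id=2) has no partner → padded with NULL.
- l (book_id=5) has no partner → padded with NULL.
- l (book_id=2) has no partner → padded with NULL.
- l (book_id=1) pairs with 2 row(s) of r.
- l (book_id=1) pairs with 2 row(s) of r.
- l (book_id=NULL) has no partner → padded with NULL.
- l (book_id=1) pairs with 2 row(s) of r.
After projecting and ordering:
l.title | r.book_id
Dracula | 1
Dracula | 1
Frankenstein | NULL
Iliad | NULL
Rebecca | 1
Rebecca | 1
Rebecca | NULL
Walden | 1
Walden | 1
NULL | NULL

(Dracula, 1); (Dracula, 1); (Frankenstein, NULL); (Iliad, NULL); (Rebecca, 1); (Rebecca, 1); (Rebecca, NULL); (Walden, 1); (Walden, 1); (NULL, NULL)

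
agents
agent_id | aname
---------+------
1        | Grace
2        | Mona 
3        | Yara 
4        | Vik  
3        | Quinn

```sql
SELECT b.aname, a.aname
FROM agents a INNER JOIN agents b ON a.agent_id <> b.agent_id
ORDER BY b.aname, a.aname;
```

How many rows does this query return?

18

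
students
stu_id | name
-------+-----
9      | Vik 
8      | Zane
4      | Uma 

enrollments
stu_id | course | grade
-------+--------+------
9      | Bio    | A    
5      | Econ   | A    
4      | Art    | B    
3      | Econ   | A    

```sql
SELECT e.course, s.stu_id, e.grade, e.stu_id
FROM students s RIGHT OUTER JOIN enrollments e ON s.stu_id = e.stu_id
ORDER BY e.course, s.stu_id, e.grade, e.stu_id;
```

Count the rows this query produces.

4

RIGHT JOIN keeps every row from `enrollments`; unmatched rows get NULL for `students`'s columns.
Matching on s.stu_id = e.stu_id.
Matched pairs: 2; unmatched e rows kept: 2.
Total: 2 matched + 2 padded = 4 rows.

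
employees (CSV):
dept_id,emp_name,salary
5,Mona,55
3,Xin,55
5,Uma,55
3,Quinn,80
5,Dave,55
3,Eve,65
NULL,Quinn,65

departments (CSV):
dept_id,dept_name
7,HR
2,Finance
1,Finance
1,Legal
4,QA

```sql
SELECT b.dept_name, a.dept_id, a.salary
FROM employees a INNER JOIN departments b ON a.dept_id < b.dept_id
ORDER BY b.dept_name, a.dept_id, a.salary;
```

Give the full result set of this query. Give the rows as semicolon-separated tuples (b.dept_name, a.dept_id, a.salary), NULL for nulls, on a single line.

(HR, 3, 55); (HR, 3, 65); (HR, 3, 80); (HR, 5, 55); (HR, 5, 55); (HR, 5, 55); (QA, 3, 55); (QA, 3, 65); (QA, 3, 80)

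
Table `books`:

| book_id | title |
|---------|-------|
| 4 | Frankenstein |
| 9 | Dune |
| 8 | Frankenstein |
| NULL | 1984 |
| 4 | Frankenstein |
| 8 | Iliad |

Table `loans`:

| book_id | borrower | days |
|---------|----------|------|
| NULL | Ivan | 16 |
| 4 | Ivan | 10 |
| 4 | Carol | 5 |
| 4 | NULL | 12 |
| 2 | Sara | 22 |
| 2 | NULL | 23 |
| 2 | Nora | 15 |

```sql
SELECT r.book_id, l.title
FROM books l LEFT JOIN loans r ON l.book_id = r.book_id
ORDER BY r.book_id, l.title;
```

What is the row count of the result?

10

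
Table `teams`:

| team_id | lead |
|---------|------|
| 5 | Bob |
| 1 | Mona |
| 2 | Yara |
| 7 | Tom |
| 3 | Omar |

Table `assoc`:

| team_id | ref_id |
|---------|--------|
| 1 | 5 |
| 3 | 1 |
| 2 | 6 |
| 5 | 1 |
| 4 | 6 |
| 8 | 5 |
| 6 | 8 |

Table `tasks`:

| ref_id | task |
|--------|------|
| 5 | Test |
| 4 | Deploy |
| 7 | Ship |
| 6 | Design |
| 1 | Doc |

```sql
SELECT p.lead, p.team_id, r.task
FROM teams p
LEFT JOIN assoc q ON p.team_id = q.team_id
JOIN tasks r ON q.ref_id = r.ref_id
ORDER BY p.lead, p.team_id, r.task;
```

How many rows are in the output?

4

Evaluate left to right. First `teams p LEFT JOIN assoc q` on team_id: 5 row(s).
Then INNER JOIN `tasks r` on ref_id: keep only rows whose q.ref_id appears in r.
Result: 4 row(s).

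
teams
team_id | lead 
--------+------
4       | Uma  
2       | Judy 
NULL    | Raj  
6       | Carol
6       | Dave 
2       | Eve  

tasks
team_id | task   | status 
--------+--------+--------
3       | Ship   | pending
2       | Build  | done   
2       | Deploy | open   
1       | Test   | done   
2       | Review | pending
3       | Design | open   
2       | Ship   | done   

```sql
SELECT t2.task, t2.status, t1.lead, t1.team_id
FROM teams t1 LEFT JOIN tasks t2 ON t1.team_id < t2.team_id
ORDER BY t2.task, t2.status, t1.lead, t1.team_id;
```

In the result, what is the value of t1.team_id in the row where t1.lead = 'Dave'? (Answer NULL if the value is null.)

6

LEFT JOIN keeps every row from `teams`; unmatched rows get NULL for `tasks`'s columns.
Matching on t1.team_id < t2.team_id. A NULL in a compared column never satisfies the condition.
- t1[0] team_id=4 → no match; kept with NULLs on the t2 side.
- t1[1] team_id=2 → 2 match(es) in t2 → 2 row(s).
- t1[2] team_id=NULL → no match; kept with NULLs on the t2 side.
- t1[3] team_id=6 → no match; kept with NULLs on the t2 side.
- t1[4] team_id=6 → no match; kept with NULLs on the t2 side.
- t1[5] team_id=2 → 2 match(es) in t2 → 2 row(s).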